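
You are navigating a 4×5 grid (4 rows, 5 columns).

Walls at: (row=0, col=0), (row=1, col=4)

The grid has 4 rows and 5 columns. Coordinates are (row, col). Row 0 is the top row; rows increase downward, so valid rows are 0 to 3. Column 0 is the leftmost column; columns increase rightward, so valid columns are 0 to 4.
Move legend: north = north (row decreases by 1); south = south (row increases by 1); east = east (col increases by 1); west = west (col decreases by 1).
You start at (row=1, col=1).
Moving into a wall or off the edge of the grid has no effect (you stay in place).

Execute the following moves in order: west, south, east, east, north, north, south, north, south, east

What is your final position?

Start: (row=1, col=1)
  west (west): (row=1, col=1) -> (row=1, col=0)
  south (south): (row=1, col=0) -> (row=2, col=0)
  east (east): (row=2, col=0) -> (row=2, col=1)
  east (east): (row=2, col=1) -> (row=2, col=2)
  north (north): (row=2, col=2) -> (row=1, col=2)
  north (north): (row=1, col=2) -> (row=0, col=2)
  south (south): (row=0, col=2) -> (row=1, col=2)
  north (north): (row=1, col=2) -> (row=0, col=2)
  south (south): (row=0, col=2) -> (row=1, col=2)
  east (east): (row=1, col=2) -> (row=1, col=3)
Final: (row=1, col=3)

Answer: Final position: (row=1, col=3)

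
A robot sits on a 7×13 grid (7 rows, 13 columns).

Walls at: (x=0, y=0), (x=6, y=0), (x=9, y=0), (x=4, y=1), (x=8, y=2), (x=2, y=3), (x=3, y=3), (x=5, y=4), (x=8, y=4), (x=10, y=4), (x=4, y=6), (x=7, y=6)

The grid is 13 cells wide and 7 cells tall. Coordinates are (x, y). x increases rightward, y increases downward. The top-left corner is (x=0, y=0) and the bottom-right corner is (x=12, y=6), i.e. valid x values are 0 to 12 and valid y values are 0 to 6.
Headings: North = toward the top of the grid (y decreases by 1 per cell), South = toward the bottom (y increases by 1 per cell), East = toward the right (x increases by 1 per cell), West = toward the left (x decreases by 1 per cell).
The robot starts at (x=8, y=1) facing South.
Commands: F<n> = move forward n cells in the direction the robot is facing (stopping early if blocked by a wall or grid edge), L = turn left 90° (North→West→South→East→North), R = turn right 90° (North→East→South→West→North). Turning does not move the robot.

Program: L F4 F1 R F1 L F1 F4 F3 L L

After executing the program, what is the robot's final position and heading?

Answer: Final position: (x=12, y=2), facing West

Derivation:
Start: (x=8, y=1), facing South
  L: turn left, now facing East
  F4: move forward 4, now at (x=12, y=1)
  F1: move forward 0/1 (blocked), now at (x=12, y=1)
  R: turn right, now facing South
  F1: move forward 1, now at (x=12, y=2)
  L: turn left, now facing East
  F1: move forward 0/1 (blocked), now at (x=12, y=2)
  F4: move forward 0/4 (blocked), now at (x=12, y=2)
  F3: move forward 0/3 (blocked), now at (x=12, y=2)
  L: turn left, now facing North
  L: turn left, now facing West
Final: (x=12, y=2), facing West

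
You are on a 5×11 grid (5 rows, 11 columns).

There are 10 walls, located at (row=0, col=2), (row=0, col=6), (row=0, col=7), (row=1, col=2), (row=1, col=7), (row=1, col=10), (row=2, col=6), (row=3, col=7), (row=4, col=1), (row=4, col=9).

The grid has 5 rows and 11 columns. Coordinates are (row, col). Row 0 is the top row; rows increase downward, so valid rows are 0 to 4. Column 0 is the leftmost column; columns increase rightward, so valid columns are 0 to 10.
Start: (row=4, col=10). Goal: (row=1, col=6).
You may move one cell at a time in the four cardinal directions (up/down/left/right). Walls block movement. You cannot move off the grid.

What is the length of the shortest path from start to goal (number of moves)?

BFS from (row=4, col=10) until reaching (row=1, col=6):
  Distance 0: (row=4, col=10)
  Distance 1: (row=3, col=10)
  Distance 2: (row=2, col=10), (row=3, col=9)
  Distance 3: (row=2, col=9), (row=3, col=8)
  Distance 4: (row=1, col=9), (row=2, col=8), (row=4, col=8)
  Distance 5: (row=0, col=9), (row=1, col=8), (row=2, col=7), (row=4, col=7)
  Distance 6: (row=0, col=8), (row=0, col=10), (row=4, col=6)
  Distance 7: (row=3, col=6), (row=4, col=5)
  Distance 8: (row=3, col=5), (row=4, col=4)
  Distance 9: (row=2, col=5), (row=3, col=4), (row=4, col=3)
  Distance 10: (row=1, col=5), (row=2, col=4), (row=3, col=3), (row=4, col=2)
  Distance 11: (row=0, col=5), (row=1, col=4), (row=1, col=6), (row=2, col=3), (row=3, col=2)  <- goal reached here
One shortest path (11 moves): (row=4, col=10) -> (row=3, col=10) -> (row=3, col=9) -> (row=3, col=8) -> (row=4, col=8) -> (row=4, col=7) -> (row=4, col=6) -> (row=4, col=5) -> (row=3, col=5) -> (row=2, col=5) -> (row=1, col=5) -> (row=1, col=6)

Answer: Shortest path length: 11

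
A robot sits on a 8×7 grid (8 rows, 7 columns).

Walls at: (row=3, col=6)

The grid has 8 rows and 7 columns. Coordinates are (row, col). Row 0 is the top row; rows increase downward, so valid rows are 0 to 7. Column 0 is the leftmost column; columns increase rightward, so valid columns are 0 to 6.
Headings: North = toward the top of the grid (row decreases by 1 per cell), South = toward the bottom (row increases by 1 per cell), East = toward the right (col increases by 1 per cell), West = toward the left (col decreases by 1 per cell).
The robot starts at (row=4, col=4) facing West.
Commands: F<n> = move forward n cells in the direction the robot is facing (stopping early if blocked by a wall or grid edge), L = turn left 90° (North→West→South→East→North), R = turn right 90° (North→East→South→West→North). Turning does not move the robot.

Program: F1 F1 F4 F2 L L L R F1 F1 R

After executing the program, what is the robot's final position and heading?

Answer: Final position: (row=4, col=2), facing South

Derivation:
Start: (row=4, col=4), facing West
  F1: move forward 1, now at (row=4, col=3)
  F1: move forward 1, now at (row=4, col=2)
  F4: move forward 2/4 (blocked), now at (row=4, col=0)
  F2: move forward 0/2 (blocked), now at (row=4, col=0)
  L: turn left, now facing South
  L: turn left, now facing East
  L: turn left, now facing North
  R: turn right, now facing East
  F1: move forward 1, now at (row=4, col=1)
  F1: move forward 1, now at (row=4, col=2)
  R: turn right, now facing South
Final: (row=4, col=2), facing South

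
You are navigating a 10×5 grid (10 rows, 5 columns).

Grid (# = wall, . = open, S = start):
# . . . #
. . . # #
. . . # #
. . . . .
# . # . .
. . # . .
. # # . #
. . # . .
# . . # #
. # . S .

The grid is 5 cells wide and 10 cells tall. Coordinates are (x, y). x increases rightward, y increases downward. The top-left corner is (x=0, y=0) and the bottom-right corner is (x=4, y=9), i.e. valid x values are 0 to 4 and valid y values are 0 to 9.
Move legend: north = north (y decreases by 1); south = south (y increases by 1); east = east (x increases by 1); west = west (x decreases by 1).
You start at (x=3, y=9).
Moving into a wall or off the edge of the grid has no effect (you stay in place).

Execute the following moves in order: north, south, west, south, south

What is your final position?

Answer: Final position: (x=2, y=9)

Derivation:
Start: (x=3, y=9)
  north (north): blocked, stay at (x=3, y=9)
  south (south): blocked, stay at (x=3, y=9)
  west (west): (x=3, y=9) -> (x=2, y=9)
  south (south): blocked, stay at (x=2, y=9)
  south (south): blocked, stay at (x=2, y=9)
Final: (x=2, y=9)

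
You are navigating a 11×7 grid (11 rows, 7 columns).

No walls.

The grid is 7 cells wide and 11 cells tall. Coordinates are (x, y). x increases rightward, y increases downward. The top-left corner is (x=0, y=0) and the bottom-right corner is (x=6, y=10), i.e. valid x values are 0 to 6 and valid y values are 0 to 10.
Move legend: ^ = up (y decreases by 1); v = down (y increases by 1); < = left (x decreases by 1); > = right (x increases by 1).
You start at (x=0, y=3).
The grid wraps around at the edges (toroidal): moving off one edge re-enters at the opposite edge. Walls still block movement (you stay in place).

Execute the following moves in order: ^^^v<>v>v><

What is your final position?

Start: (x=0, y=3)
  ^ (up): (x=0, y=3) -> (x=0, y=2)
  ^ (up): (x=0, y=2) -> (x=0, y=1)
  ^ (up): (x=0, y=1) -> (x=0, y=0)
  v (down): (x=0, y=0) -> (x=0, y=1)
  < (left): (x=0, y=1) -> (x=6, y=1)
  > (right): (x=6, y=1) -> (x=0, y=1)
  v (down): (x=0, y=1) -> (x=0, y=2)
  > (right): (x=0, y=2) -> (x=1, y=2)
  v (down): (x=1, y=2) -> (x=1, y=3)
  > (right): (x=1, y=3) -> (x=2, y=3)
  < (left): (x=2, y=3) -> (x=1, y=3)
Final: (x=1, y=3)

Answer: Final position: (x=1, y=3)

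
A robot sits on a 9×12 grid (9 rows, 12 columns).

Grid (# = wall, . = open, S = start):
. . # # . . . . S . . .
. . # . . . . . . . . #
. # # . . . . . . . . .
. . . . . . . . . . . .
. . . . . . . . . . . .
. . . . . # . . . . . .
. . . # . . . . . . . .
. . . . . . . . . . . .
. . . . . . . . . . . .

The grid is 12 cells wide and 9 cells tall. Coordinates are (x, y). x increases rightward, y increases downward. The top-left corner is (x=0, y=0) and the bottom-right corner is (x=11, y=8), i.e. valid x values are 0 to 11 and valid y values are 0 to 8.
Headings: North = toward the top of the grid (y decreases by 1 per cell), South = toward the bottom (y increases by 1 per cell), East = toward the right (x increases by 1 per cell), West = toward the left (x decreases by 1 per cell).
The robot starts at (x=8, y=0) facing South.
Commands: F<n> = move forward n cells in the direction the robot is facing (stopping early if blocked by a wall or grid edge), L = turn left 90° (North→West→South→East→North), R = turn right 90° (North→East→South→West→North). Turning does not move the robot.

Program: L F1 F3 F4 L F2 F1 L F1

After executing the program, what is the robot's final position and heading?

Answer: Final position: (x=10, y=0), facing West

Derivation:
Start: (x=8, y=0), facing South
  L: turn left, now facing East
  F1: move forward 1, now at (x=9, y=0)
  F3: move forward 2/3 (blocked), now at (x=11, y=0)
  F4: move forward 0/4 (blocked), now at (x=11, y=0)
  L: turn left, now facing North
  F2: move forward 0/2 (blocked), now at (x=11, y=0)
  F1: move forward 0/1 (blocked), now at (x=11, y=0)
  L: turn left, now facing West
  F1: move forward 1, now at (x=10, y=0)
Final: (x=10, y=0), facing West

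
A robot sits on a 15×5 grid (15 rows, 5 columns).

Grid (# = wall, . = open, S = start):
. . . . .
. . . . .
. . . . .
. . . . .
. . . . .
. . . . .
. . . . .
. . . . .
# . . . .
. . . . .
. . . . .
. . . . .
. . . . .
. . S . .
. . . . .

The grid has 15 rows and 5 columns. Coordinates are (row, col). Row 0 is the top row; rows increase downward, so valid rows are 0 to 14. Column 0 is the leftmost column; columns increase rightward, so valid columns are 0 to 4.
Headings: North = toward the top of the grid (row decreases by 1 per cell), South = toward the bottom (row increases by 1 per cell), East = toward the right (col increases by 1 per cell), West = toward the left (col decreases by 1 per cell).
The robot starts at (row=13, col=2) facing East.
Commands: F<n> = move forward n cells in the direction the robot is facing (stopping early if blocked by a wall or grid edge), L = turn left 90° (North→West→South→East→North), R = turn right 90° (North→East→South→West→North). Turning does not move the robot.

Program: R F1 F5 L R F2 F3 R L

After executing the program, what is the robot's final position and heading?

Start: (row=13, col=2), facing East
  R: turn right, now facing South
  F1: move forward 1, now at (row=14, col=2)
  F5: move forward 0/5 (blocked), now at (row=14, col=2)
  L: turn left, now facing East
  R: turn right, now facing South
  F2: move forward 0/2 (blocked), now at (row=14, col=2)
  F3: move forward 0/3 (blocked), now at (row=14, col=2)
  R: turn right, now facing West
  L: turn left, now facing South
Final: (row=14, col=2), facing South

Answer: Final position: (row=14, col=2), facing South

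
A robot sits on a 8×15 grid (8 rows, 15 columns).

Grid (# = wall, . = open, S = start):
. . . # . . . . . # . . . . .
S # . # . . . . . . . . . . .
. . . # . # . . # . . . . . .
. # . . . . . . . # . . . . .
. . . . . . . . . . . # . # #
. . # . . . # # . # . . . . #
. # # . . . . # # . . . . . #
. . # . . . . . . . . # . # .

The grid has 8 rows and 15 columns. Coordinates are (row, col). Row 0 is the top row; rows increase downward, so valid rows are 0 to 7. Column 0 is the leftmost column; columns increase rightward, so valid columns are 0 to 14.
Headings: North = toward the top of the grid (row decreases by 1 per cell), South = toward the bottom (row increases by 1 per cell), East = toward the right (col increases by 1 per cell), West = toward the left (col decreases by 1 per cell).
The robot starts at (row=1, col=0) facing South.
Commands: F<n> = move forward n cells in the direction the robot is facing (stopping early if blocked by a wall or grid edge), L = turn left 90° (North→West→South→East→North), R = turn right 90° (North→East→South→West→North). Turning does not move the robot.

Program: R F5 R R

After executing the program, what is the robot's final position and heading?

Answer: Final position: (row=1, col=0), facing East

Derivation:
Start: (row=1, col=0), facing South
  R: turn right, now facing West
  F5: move forward 0/5 (blocked), now at (row=1, col=0)
  R: turn right, now facing North
  R: turn right, now facing East
Final: (row=1, col=0), facing East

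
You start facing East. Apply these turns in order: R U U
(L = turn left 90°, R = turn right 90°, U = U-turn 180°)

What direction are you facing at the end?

Answer: Final heading: South

Derivation:
Start: East
  R (right (90° clockwise)) -> South
  U (U-turn (180°)) -> North
  U (U-turn (180°)) -> South
Final: South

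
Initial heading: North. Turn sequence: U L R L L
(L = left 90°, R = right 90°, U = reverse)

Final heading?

Start: North
  U (U-turn (180°)) -> South
  L (left (90° counter-clockwise)) -> East
  R (right (90° clockwise)) -> South
  L (left (90° counter-clockwise)) -> East
  L (left (90° counter-clockwise)) -> North
Final: North

Answer: Final heading: North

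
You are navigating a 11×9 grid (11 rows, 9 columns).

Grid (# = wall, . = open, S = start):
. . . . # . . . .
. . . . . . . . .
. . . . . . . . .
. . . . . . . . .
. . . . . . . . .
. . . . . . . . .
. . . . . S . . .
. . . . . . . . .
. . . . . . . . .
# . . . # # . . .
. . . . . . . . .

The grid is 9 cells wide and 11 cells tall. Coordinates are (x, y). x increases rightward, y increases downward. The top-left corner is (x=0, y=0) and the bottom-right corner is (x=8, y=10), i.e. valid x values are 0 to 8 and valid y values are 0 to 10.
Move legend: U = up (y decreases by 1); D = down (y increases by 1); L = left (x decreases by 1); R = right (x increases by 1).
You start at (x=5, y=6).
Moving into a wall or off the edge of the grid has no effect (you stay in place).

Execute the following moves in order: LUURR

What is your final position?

Answer: Final position: (x=6, y=4)

Derivation:
Start: (x=5, y=6)
  L (left): (x=5, y=6) -> (x=4, y=6)
  U (up): (x=4, y=6) -> (x=4, y=5)
  U (up): (x=4, y=5) -> (x=4, y=4)
  R (right): (x=4, y=4) -> (x=5, y=4)
  R (right): (x=5, y=4) -> (x=6, y=4)
Final: (x=6, y=4)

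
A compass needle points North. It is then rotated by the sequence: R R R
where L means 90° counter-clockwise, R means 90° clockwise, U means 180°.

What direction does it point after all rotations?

Answer: Final heading: West

Derivation:
Start: North
  R (right (90° clockwise)) -> East
  R (right (90° clockwise)) -> South
  R (right (90° clockwise)) -> West
Final: West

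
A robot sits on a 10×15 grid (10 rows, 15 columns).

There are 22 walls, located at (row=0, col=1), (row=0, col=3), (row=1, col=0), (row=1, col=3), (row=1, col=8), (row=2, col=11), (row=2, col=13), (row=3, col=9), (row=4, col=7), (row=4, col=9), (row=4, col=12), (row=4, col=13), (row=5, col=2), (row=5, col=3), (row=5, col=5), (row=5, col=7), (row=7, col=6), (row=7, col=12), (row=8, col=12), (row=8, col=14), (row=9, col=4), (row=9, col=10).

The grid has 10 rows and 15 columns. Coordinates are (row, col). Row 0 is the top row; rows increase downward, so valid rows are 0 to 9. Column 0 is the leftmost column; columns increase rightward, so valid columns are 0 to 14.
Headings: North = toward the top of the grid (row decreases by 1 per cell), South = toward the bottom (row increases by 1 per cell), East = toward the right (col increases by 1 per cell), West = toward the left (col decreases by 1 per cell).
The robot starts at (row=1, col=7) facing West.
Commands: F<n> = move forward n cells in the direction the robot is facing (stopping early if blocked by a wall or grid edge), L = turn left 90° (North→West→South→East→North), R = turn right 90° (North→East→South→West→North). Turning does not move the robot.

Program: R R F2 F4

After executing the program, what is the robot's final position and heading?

Answer: Final position: (row=1, col=7), facing East

Derivation:
Start: (row=1, col=7), facing West
  R: turn right, now facing North
  R: turn right, now facing East
  F2: move forward 0/2 (blocked), now at (row=1, col=7)
  F4: move forward 0/4 (blocked), now at (row=1, col=7)
Final: (row=1, col=7), facing East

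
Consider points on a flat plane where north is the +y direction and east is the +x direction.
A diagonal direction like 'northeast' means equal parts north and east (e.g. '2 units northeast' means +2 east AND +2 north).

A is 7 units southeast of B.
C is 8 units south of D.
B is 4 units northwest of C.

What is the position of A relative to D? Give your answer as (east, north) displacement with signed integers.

Answer: A is at (east=3, north=-11) relative to D.

Derivation:
Place D at the origin (east=0, north=0).
  C is 8 units south of D: delta (east=+0, north=-8); C at (east=0, north=-8).
  B is 4 units northwest of C: delta (east=-4, north=+4); B at (east=-4, north=-4).
  A is 7 units southeast of B: delta (east=+7, north=-7); A at (east=3, north=-11).
Therefore A relative to D: (east=3, north=-11).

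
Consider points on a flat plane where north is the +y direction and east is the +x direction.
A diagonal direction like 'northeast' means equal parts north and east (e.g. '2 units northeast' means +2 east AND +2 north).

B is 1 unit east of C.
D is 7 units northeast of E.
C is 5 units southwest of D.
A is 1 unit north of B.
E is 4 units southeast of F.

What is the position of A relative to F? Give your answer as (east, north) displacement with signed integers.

Place F at the origin (east=0, north=0).
  E is 4 units southeast of F: delta (east=+4, north=-4); E at (east=4, north=-4).
  D is 7 units northeast of E: delta (east=+7, north=+7); D at (east=11, north=3).
  C is 5 units southwest of D: delta (east=-5, north=-5); C at (east=6, north=-2).
  B is 1 unit east of C: delta (east=+1, north=+0); B at (east=7, north=-2).
  A is 1 unit north of B: delta (east=+0, north=+1); A at (east=7, north=-1).
Therefore A relative to F: (east=7, north=-1).

Answer: A is at (east=7, north=-1) relative to F.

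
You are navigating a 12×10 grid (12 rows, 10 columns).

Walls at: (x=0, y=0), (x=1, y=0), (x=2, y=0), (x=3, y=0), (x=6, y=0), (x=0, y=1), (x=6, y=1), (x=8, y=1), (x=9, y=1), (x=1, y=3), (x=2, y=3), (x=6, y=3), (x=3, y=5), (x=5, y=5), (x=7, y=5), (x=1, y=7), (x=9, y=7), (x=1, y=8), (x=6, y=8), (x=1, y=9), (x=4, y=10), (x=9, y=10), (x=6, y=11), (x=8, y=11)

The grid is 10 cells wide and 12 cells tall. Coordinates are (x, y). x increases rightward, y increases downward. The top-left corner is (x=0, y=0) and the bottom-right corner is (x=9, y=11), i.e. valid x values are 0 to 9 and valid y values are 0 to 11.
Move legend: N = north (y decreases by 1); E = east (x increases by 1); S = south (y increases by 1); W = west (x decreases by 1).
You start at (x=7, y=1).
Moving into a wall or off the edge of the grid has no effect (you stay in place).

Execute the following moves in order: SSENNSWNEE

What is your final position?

Start: (x=7, y=1)
  S (south): (x=7, y=1) -> (x=7, y=2)
  S (south): (x=7, y=2) -> (x=7, y=3)
  E (east): (x=7, y=3) -> (x=8, y=3)
  N (north): (x=8, y=3) -> (x=8, y=2)
  N (north): blocked, stay at (x=8, y=2)
  S (south): (x=8, y=2) -> (x=8, y=3)
  W (west): (x=8, y=3) -> (x=7, y=3)
  N (north): (x=7, y=3) -> (x=7, y=2)
  E (east): (x=7, y=2) -> (x=8, y=2)
  E (east): (x=8, y=2) -> (x=9, y=2)
Final: (x=9, y=2)

Answer: Final position: (x=9, y=2)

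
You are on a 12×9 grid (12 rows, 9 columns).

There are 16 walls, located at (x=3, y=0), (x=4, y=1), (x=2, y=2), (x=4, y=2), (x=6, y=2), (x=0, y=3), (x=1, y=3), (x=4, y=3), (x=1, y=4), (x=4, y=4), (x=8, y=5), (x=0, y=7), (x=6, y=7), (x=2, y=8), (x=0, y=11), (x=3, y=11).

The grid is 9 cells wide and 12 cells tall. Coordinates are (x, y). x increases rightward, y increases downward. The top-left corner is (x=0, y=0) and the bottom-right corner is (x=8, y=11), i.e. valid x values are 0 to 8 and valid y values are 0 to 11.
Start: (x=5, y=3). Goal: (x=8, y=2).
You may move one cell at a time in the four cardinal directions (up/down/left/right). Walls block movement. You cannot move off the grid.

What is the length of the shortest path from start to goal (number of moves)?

Answer: Shortest path length: 4

Derivation:
BFS from (x=5, y=3) until reaching (x=8, y=2):
  Distance 0: (x=5, y=3)
  Distance 1: (x=5, y=2), (x=6, y=3), (x=5, y=4)
  Distance 2: (x=5, y=1), (x=7, y=3), (x=6, y=4), (x=5, y=5)
  Distance 3: (x=5, y=0), (x=6, y=1), (x=7, y=2), (x=8, y=3), (x=7, y=4), (x=4, y=5), (x=6, y=5), (x=5, y=6)
  Distance 4: (x=4, y=0), (x=6, y=0), (x=7, y=1), (x=8, y=2), (x=8, y=4), (x=3, y=5), (x=7, y=5), (x=4, y=6), (x=6, y=6), (x=5, y=7)  <- goal reached here
One shortest path (4 moves): (x=5, y=3) -> (x=6, y=3) -> (x=7, y=3) -> (x=8, y=3) -> (x=8, y=2)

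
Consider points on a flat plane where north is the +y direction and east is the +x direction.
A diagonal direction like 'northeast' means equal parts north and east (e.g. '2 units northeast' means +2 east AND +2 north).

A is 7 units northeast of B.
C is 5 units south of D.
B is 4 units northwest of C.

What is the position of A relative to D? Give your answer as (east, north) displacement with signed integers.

Answer: A is at (east=3, north=6) relative to D.

Derivation:
Place D at the origin (east=0, north=0).
  C is 5 units south of D: delta (east=+0, north=-5); C at (east=0, north=-5).
  B is 4 units northwest of C: delta (east=-4, north=+4); B at (east=-4, north=-1).
  A is 7 units northeast of B: delta (east=+7, north=+7); A at (east=3, north=6).
Therefore A relative to D: (east=3, north=6).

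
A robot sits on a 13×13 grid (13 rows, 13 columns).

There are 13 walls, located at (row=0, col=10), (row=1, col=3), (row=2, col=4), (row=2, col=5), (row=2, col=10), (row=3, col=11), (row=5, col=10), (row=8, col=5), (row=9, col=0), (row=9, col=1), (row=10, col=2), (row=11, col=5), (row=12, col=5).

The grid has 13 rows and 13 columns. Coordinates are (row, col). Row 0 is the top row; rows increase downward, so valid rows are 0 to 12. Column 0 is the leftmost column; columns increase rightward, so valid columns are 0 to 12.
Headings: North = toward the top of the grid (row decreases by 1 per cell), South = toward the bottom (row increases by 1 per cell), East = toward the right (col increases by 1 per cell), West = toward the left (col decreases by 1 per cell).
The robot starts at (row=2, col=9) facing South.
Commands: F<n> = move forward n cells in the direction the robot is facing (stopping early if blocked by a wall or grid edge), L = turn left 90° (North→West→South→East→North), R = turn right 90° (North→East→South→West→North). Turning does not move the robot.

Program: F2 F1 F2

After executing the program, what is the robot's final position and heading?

Answer: Final position: (row=7, col=9), facing South

Derivation:
Start: (row=2, col=9), facing South
  F2: move forward 2, now at (row=4, col=9)
  F1: move forward 1, now at (row=5, col=9)
  F2: move forward 2, now at (row=7, col=9)
Final: (row=7, col=9), facing South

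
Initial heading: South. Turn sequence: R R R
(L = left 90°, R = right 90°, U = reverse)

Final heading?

Answer: Final heading: East

Derivation:
Start: South
  R (right (90° clockwise)) -> West
  R (right (90° clockwise)) -> North
  R (right (90° clockwise)) -> East
Final: East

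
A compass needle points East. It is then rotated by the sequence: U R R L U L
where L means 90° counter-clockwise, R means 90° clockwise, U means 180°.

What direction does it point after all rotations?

Answer: Final heading: East

Derivation:
Start: East
  U (U-turn (180°)) -> West
  R (right (90° clockwise)) -> North
  R (right (90° clockwise)) -> East
  L (left (90° counter-clockwise)) -> North
  U (U-turn (180°)) -> South
  L (left (90° counter-clockwise)) -> East
Final: East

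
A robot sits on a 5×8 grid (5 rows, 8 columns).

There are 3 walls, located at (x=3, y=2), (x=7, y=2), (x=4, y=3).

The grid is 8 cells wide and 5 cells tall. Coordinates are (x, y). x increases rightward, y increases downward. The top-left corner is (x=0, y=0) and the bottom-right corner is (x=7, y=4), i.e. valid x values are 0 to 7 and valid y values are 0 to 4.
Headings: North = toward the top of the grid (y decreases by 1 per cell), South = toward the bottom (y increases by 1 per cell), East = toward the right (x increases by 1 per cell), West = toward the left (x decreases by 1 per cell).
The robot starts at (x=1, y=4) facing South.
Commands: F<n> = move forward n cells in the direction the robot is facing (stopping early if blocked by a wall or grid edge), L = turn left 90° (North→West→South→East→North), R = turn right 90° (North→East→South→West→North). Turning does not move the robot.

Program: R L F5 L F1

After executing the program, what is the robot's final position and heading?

Start: (x=1, y=4), facing South
  R: turn right, now facing West
  L: turn left, now facing South
  F5: move forward 0/5 (blocked), now at (x=1, y=4)
  L: turn left, now facing East
  F1: move forward 1, now at (x=2, y=4)
Final: (x=2, y=4), facing East

Answer: Final position: (x=2, y=4), facing East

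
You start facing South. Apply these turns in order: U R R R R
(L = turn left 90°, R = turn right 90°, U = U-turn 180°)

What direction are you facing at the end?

Answer: Final heading: North

Derivation:
Start: South
  U (U-turn (180°)) -> North
  R (right (90° clockwise)) -> East
  R (right (90° clockwise)) -> South
  R (right (90° clockwise)) -> West
  R (right (90° clockwise)) -> North
Final: North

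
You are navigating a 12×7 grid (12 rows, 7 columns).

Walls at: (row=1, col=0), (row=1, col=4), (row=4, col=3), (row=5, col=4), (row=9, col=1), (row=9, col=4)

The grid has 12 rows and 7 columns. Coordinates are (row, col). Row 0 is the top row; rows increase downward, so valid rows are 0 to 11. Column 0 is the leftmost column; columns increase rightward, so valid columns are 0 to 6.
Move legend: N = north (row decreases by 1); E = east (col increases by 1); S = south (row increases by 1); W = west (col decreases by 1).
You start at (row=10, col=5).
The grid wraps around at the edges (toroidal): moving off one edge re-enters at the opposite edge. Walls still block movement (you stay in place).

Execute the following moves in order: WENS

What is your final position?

Start: (row=10, col=5)
  W (west): (row=10, col=5) -> (row=10, col=4)
  E (east): (row=10, col=4) -> (row=10, col=5)
  N (north): (row=10, col=5) -> (row=9, col=5)
  S (south): (row=9, col=5) -> (row=10, col=5)
Final: (row=10, col=5)

Answer: Final position: (row=10, col=5)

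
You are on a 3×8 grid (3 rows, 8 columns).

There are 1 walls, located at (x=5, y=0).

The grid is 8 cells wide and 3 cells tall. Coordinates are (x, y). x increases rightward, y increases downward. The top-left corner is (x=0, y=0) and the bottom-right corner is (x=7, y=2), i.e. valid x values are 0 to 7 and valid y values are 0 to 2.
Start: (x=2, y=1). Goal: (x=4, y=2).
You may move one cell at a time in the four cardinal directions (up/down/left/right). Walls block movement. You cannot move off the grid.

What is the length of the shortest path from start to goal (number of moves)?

Answer: Shortest path length: 3

Derivation:
BFS from (x=2, y=1) until reaching (x=4, y=2):
  Distance 0: (x=2, y=1)
  Distance 1: (x=2, y=0), (x=1, y=1), (x=3, y=1), (x=2, y=2)
  Distance 2: (x=1, y=0), (x=3, y=0), (x=0, y=1), (x=4, y=1), (x=1, y=2), (x=3, y=2)
  Distance 3: (x=0, y=0), (x=4, y=0), (x=5, y=1), (x=0, y=2), (x=4, y=2)  <- goal reached here
One shortest path (3 moves): (x=2, y=1) -> (x=3, y=1) -> (x=4, y=1) -> (x=4, y=2)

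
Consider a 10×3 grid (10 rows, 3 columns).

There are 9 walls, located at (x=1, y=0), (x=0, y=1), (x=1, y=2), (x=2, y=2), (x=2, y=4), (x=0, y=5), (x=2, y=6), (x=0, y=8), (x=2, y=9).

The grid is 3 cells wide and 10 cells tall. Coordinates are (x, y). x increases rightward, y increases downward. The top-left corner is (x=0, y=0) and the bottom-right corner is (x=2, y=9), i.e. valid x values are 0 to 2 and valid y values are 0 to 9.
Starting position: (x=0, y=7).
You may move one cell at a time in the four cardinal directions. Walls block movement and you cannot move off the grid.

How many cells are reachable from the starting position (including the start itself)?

BFS flood-fill from (x=0, y=7):
  Distance 0: (x=0, y=7)
  Distance 1: (x=0, y=6), (x=1, y=7)
  Distance 2: (x=1, y=6), (x=2, y=7), (x=1, y=8)
  Distance 3: (x=1, y=5), (x=2, y=8), (x=1, y=9)
  Distance 4: (x=1, y=4), (x=2, y=5), (x=0, y=9)
  Distance 5: (x=1, y=3), (x=0, y=4)
  Distance 6: (x=0, y=3), (x=2, y=3)
  Distance 7: (x=0, y=2)
Total reachable: 17 (grid has 21 open cells total)

Answer: Reachable cells: 17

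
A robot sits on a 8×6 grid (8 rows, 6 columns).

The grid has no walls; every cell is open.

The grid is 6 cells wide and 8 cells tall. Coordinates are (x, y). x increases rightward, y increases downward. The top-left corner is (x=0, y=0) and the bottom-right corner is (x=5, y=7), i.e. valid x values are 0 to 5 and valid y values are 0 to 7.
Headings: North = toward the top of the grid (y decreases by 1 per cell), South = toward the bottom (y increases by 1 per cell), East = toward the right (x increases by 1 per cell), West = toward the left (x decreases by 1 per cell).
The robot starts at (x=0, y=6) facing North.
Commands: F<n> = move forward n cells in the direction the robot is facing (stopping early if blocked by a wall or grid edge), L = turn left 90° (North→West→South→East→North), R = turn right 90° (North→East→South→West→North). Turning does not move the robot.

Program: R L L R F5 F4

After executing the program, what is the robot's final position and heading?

Start: (x=0, y=6), facing North
  R: turn right, now facing East
  L: turn left, now facing North
  L: turn left, now facing West
  R: turn right, now facing North
  F5: move forward 5, now at (x=0, y=1)
  F4: move forward 1/4 (blocked), now at (x=0, y=0)
Final: (x=0, y=0), facing North

Answer: Final position: (x=0, y=0), facing North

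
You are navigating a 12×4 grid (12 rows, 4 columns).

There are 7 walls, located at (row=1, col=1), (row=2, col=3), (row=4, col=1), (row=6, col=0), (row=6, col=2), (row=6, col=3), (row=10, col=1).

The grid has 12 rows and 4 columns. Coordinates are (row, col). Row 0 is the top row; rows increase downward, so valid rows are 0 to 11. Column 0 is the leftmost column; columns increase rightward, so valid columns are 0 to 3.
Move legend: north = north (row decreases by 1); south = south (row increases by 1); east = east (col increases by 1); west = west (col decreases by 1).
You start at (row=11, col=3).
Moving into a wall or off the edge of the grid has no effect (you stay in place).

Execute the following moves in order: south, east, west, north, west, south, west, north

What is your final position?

Answer: Final position: (row=11, col=1)

Derivation:
Start: (row=11, col=3)
  south (south): blocked, stay at (row=11, col=3)
  east (east): blocked, stay at (row=11, col=3)
  west (west): (row=11, col=3) -> (row=11, col=2)
  north (north): (row=11, col=2) -> (row=10, col=2)
  west (west): blocked, stay at (row=10, col=2)
  south (south): (row=10, col=2) -> (row=11, col=2)
  west (west): (row=11, col=2) -> (row=11, col=1)
  north (north): blocked, stay at (row=11, col=1)
Final: (row=11, col=1)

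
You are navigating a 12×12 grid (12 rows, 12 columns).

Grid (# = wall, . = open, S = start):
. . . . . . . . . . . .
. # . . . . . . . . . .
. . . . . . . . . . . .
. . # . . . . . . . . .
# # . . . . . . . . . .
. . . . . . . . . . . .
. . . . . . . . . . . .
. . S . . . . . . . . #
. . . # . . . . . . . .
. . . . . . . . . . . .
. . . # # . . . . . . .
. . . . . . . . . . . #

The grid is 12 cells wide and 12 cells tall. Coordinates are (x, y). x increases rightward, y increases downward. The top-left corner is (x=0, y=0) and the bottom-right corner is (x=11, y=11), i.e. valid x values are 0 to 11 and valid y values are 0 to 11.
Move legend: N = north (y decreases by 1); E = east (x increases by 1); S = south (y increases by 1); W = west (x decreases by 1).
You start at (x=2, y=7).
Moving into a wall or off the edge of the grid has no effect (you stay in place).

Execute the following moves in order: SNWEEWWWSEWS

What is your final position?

Start: (x=2, y=7)
  S (south): (x=2, y=7) -> (x=2, y=8)
  N (north): (x=2, y=8) -> (x=2, y=7)
  W (west): (x=2, y=7) -> (x=1, y=7)
  E (east): (x=1, y=7) -> (x=2, y=7)
  E (east): (x=2, y=7) -> (x=3, y=7)
  W (west): (x=3, y=7) -> (x=2, y=7)
  W (west): (x=2, y=7) -> (x=1, y=7)
  W (west): (x=1, y=7) -> (x=0, y=7)
  S (south): (x=0, y=7) -> (x=0, y=8)
  E (east): (x=0, y=8) -> (x=1, y=8)
  W (west): (x=1, y=8) -> (x=0, y=8)
  S (south): (x=0, y=8) -> (x=0, y=9)
Final: (x=0, y=9)

Answer: Final position: (x=0, y=9)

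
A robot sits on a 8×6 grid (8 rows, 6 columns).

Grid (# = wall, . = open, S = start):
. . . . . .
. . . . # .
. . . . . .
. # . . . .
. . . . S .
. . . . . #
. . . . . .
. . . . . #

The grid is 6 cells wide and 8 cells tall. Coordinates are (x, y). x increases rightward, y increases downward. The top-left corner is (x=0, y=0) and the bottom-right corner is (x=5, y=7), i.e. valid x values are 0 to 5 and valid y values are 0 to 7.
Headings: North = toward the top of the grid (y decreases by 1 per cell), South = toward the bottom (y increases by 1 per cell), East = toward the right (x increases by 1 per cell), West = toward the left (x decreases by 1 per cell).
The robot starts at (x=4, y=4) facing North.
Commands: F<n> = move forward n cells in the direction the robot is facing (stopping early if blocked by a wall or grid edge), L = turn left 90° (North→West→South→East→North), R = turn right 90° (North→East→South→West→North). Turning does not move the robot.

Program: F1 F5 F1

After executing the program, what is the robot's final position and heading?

Start: (x=4, y=4), facing North
  F1: move forward 1, now at (x=4, y=3)
  F5: move forward 1/5 (blocked), now at (x=4, y=2)
  F1: move forward 0/1 (blocked), now at (x=4, y=2)
Final: (x=4, y=2), facing North

Answer: Final position: (x=4, y=2), facing North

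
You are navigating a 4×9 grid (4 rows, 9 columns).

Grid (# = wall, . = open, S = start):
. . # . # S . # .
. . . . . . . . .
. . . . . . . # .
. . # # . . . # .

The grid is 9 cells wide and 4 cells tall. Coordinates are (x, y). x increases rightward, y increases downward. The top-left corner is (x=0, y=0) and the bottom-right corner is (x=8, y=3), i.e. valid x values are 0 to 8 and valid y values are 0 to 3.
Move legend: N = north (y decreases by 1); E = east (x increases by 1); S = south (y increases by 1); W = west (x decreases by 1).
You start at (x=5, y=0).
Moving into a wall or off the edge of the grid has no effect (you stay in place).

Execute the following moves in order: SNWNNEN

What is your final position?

Answer: Final position: (x=6, y=0)

Derivation:
Start: (x=5, y=0)
  S (south): (x=5, y=0) -> (x=5, y=1)
  N (north): (x=5, y=1) -> (x=5, y=0)
  W (west): blocked, stay at (x=5, y=0)
  N (north): blocked, stay at (x=5, y=0)
  N (north): blocked, stay at (x=5, y=0)
  E (east): (x=5, y=0) -> (x=6, y=0)
  N (north): blocked, stay at (x=6, y=0)
Final: (x=6, y=0)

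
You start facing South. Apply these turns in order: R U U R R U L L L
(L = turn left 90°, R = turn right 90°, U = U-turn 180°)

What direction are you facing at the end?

Start: South
  R (right (90° clockwise)) -> West
  U (U-turn (180°)) -> East
  U (U-turn (180°)) -> West
  R (right (90° clockwise)) -> North
  R (right (90° clockwise)) -> East
  U (U-turn (180°)) -> West
  L (left (90° counter-clockwise)) -> South
  L (left (90° counter-clockwise)) -> East
  L (left (90° counter-clockwise)) -> North
Final: North

Answer: Final heading: North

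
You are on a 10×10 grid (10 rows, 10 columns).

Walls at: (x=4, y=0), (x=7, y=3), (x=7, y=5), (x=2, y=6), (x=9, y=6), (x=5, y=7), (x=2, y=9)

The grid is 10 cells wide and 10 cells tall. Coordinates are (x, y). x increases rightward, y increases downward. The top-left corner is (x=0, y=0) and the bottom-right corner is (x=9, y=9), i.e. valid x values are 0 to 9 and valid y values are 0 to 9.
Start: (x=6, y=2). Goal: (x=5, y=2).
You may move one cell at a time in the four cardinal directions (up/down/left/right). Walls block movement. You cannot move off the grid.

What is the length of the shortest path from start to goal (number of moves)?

BFS from (x=6, y=2) until reaching (x=5, y=2):
  Distance 0: (x=6, y=2)
  Distance 1: (x=6, y=1), (x=5, y=2), (x=7, y=2), (x=6, y=3)  <- goal reached here
One shortest path (1 moves): (x=6, y=2) -> (x=5, y=2)

Answer: Shortest path length: 1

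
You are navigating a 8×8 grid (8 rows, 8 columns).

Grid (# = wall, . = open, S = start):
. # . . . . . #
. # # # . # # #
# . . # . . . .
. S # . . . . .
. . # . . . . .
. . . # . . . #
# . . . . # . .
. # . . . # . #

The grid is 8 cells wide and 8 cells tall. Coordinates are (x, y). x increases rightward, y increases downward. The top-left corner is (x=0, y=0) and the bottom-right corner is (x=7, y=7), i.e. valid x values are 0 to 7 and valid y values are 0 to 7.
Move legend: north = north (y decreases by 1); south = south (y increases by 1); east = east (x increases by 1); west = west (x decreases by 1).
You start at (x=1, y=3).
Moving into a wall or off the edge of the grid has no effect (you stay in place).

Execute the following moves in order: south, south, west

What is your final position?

Start: (x=1, y=3)
  south (south): (x=1, y=3) -> (x=1, y=4)
  south (south): (x=1, y=4) -> (x=1, y=5)
  west (west): (x=1, y=5) -> (x=0, y=5)
Final: (x=0, y=5)

Answer: Final position: (x=0, y=5)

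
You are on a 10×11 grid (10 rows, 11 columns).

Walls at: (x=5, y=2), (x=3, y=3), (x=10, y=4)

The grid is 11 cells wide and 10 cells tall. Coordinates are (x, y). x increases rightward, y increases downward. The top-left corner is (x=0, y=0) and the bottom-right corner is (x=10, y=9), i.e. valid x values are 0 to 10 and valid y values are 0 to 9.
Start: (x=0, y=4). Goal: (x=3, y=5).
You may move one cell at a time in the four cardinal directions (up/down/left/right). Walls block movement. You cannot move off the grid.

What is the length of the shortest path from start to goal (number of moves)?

BFS from (x=0, y=4) until reaching (x=3, y=5):
  Distance 0: (x=0, y=4)
  Distance 1: (x=0, y=3), (x=1, y=4), (x=0, y=5)
  Distance 2: (x=0, y=2), (x=1, y=3), (x=2, y=4), (x=1, y=5), (x=0, y=6)
  Distance 3: (x=0, y=1), (x=1, y=2), (x=2, y=3), (x=3, y=4), (x=2, y=5), (x=1, y=6), (x=0, y=7)
  Distance 4: (x=0, y=0), (x=1, y=1), (x=2, y=2), (x=4, y=4), (x=3, y=5), (x=2, y=6), (x=1, y=7), (x=0, y=8)  <- goal reached here
One shortest path (4 moves): (x=0, y=4) -> (x=1, y=4) -> (x=2, y=4) -> (x=3, y=4) -> (x=3, y=5)

Answer: Shortest path length: 4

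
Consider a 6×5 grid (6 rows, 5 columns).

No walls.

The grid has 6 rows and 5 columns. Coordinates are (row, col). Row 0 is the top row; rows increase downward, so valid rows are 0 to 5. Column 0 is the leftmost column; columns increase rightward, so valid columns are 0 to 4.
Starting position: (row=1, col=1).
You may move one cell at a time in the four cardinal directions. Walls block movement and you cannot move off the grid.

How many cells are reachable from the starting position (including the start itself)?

BFS flood-fill from (row=1, col=1):
  Distance 0: (row=1, col=1)
  Distance 1: (row=0, col=1), (row=1, col=0), (row=1, col=2), (row=2, col=1)
  Distance 2: (row=0, col=0), (row=0, col=2), (row=1, col=3), (row=2, col=0), (row=2, col=2), (row=3, col=1)
  Distance 3: (row=0, col=3), (row=1, col=4), (row=2, col=3), (row=3, col=0), (row=3, col=2), (row=4, col=1)
  Distance 4: (row=0, col=4), (row=2, col=4), (row=3, col=3), (row=4, col=0), (row=4, col=2), (row=5, col=1)
  Distance 5: (row=3, col=4), (row=4, col=3), (row=5, col=0), (row=5, col=2)
  Distance 6: (row=4, col=4), (row=5, col=3)
  Distance 7: (row=5, col=4)
Total reachable: 30 (grid has 30 open cells total)

Answer: Reachable cells: 30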